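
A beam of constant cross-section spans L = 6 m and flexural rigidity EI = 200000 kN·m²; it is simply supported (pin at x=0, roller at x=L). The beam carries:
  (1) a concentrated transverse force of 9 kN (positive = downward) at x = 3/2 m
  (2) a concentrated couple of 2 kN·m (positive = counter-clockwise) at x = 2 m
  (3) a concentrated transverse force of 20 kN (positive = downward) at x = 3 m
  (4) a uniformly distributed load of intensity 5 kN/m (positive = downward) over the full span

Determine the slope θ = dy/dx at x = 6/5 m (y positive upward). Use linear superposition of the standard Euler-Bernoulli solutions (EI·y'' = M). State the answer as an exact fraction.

θ(6/5) = -204941/480000000 rad

Load 1 — point force P=9 kN at a=3/2 m (b=L-a=9/2):
  θ_1 = -Pb(L²-b²-3x²)/(6LEI)  [x≤a] = -9·(9/2)·(6²-(9/2)²-3·(6/5)²)/(6·6·200000) = -10287/160000000 rad
Load 2 — applied couple M₀=2 kN·m at a=2 m (b=L-a=4):
  θ_2 = (M₀x²/(2L)+C₁)/EI  [x≤a] with C₁=M₀(3b²-L²)/(6L)=2/3 = (2·(6/5)²/(2·6)+(2/3))/200000 = 17/3750000 rad
Load 3 — point force P=20 kN at a=3 m (b=L-a=3):
  θ_3 = -Pb(L²-b²-3x²)/(6LEI)  [x≤a] = -20·3·(6²-3²-3·(6/5)²)/(6·6·200000) = -189/1000000 rad
Load 4 — uniform load w=5 kN/m over full span:
  θ_4 = -w(L³-6Lx²+4x³)/(24EI) = -5·(6³-6·6·(6/5)²+4·(6/5)³)/(24·200000) = -891/5000000 rad
Superposition: θ = Σ θ_i = -204941/480000000 rad ≈ -0.000427 rad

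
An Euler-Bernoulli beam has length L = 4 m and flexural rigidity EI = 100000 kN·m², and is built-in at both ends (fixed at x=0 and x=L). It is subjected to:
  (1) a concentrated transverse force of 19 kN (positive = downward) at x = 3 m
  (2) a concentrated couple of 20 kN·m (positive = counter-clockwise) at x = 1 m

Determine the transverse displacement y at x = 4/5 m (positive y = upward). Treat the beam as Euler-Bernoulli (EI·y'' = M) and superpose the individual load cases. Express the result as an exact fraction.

Load 1 — point force P=19 kN at a=3 m (b=L-a=1):
  y_1 = -Pb²x²(3aL-(3a+b)x)/(6L³EI)  [x≤a] = -19·1²·(4/5)²·(3·3·4-(3·3+1)·(4/5))/(6·4³·100000) = -133/15000000 m
Load 2 — applied couple M₀=20 kN·m at a=1 m (b=L-a=3):
  y_2 = (R_Ax³/6 - M_Ax²/2)/EI  [x≤a] with R_A=45/8, M_A=-15/4 = ((45/8)·(4/5)³/6 - (-15/4)·(4/5)²/2)/100000 = 21/1250000 m
Superposition: y = Σ y_i = 119/15000000 m ≈ 0.000008 m

y(4/5) = 119/15000000 m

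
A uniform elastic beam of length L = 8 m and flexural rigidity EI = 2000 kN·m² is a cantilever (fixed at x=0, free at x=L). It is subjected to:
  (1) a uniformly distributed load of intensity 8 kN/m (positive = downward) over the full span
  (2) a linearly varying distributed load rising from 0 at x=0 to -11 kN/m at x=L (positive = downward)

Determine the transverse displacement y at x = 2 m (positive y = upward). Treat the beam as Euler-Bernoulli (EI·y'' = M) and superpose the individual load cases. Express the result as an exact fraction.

Load 1 — uniform load w=8 kN/m over full span:
  y_1 = -wx²(x²-4Lx+6L²)/(24EI) = -8·2²·(2²-4·8·2+6·8²)/(24·2000) = -27/125 m
Load 2 — triangular load w₀=-11 kN/m (0→w₀ over full span):
  y_2 = (w₀Lx³/12-w₀L²x²/6-w₀x⁵/(120L))/EI = ((-11)·8·2³/12-(-11)·8²·2²/6-(-11)·2⁵/(120·8))/2000 = 12331/60000 m
Superposition: y = Σ y_i = -629/60000 m ≈ -0.010483 m

y(2) = -629/60000 m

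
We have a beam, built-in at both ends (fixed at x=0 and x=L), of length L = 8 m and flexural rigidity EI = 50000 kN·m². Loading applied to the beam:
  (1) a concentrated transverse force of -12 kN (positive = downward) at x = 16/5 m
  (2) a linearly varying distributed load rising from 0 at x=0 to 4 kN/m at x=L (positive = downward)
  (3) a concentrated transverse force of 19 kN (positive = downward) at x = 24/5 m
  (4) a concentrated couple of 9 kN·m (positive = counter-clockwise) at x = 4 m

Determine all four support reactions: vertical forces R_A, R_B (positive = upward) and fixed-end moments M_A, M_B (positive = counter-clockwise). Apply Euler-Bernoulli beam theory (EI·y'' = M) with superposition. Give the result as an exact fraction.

Load 1 — point force P=-12 kN at a=16/5 m (b=L-a=24/5):
  R_A = Pb²(3a+b)/L³ = (-12)·(24/5)²·(3·(16/5)+(24/5))/8³ = -972/125 kN
  M_A = Pab²/L² = (-12)·(16/5)·(24/5)²/8² = -1728/125 kN·m
  R_B = Pa²(a+3b)/L³ = (-12)·(16/5)²·((16/5)+3·(24/5))/8³ = -528/125 kN
  M_B = -Pa²b/L² = -(-12)·(16/5)²·(24/5)/8² = 1152/125 kN·m
Load 2 — triangular load w₀=4 kN/m (0→w₀ over full span):
  R_A = 3w₀L/20 = 3·4·8/20 = 24/5 kN
  M_A = w₀L²/30 = 4·8²/30 = 128/15 kN·m
  R_B = 7w₀L/20 = 7·4·8/20 = 56/5 kN
  M_B = -w₀L²/20 = -4·8²/20 = -64/5 kN·m
Load 3 — point force P=19 kN at a=24/5 m (b=L-a=16/5):
  R_A = Pb²(3a+b)/L³ = 19·(16/5)²·(3·(24/5)+(16/5))/8³ = 836/125 kN
  M_A = Pab²/L² = 19·(24/5)·(16/5)²/8² = 1824/125 kN·m
  R_B = Pa²(a+3b)/L³ = 19·(24/5)²·((24/5)+3·(16/5))/8³ = 1539/125 kN
  M_B = -Pa²b/L² = -19·(24/5)²·(16/5)/8² = -2736/125 kN·m
Load 4 — applied couple M₀=9 kN·m at a=4 m (b=L-a=4):
  R_A = 6M₀ab/L³ = 6·9·4·4/8³ = 27/16 kN
  M_A = M₀b(2a-b)/L² = 9·4·(2·4-4)/8² = 9/4 kN·m
  R_B = -6M₀ab/L³ = -6·9·4·4/8³ = -27/16 kN
  M_B = M₀a(2b-a)/L² = 9·4·(2·4-4)/8² = 9/4 kN·m
Superposition: R_A = 10799/2000 kN, M_A = 17327/1500 kN·m, R_B = 35201/2000 kN, M_B = -11611/500 kN·m

R_A = 10799/2000 kN, M_A = 17327/1500 kN·m, R_B = 35201/2000 kN, M_B = -11611/500 kN·m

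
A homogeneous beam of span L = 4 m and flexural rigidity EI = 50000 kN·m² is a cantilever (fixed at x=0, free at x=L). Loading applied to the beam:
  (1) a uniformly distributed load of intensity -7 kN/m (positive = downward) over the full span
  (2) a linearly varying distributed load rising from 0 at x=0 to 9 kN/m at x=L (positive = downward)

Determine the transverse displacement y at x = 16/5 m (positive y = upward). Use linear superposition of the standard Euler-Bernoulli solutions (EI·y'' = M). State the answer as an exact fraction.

y(16/5) = 31168/146484375 m

Load 1 — uniform load w=-7 kN/m over full span:
  y_1 = -wx²(x²-4Lx+6L²)/(24EI) = -(-7)·(16/5)²·((16/5)²-4·4·(16/5)+6·4²)/(24·50000) = 19264/5859375 m
Load 2 — triangular load w₀=9 kN/m (0→w₀ over full span):
  y_2 = (w₀Lx³/12-w₀L²x²/6-w₀x⁵/(120L))/EI = (9·4·(16/5)³/12-9·4²·(16/5)²/6-9·(16/5)⁵/(120·4))/50000 = -150144/48828125 m
Superposition: y = Σ y_i = 31168/146484375 m ≈ 0.000213 m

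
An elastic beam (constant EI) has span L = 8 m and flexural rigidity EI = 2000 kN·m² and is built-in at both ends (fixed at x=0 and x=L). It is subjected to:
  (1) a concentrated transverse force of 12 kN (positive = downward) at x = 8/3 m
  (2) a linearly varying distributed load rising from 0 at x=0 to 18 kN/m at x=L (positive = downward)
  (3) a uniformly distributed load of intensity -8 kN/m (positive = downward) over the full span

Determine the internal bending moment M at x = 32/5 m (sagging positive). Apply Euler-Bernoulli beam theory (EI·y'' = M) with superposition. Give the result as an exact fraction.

Load 1 — point force P=12 kN at a=8/3 m (b=L-a=16/3):
  M_1 = Pa²(a+3b)(L-x)/L³ - Pa²b/L²  [x>a] = 12·(8/3)²·((8/3)+3·(16/3))·(8-(32/5))/8³ - 12·(8/3)²·(16/3)/8² = -32/15 kN·m
Load 2 — triangular load w₀=18 kN/m (0→w₀ over full span):
  M_2 = 3w₀Lx/20 - w₀L²/30 - w₀x³/(6L) = 3·18·8·(32/5)/20 - 18·8²/30 - 18·(32/5)³/(6·8) = 192/125 kN·m
Load 3 — uniform load w=-8 kN/m over full span:
  M_3 = wLx/2 - wL²/12 - wx²/2 = (-8)·8·(32/5)/2 - (-8)·8²/12 - (-8)·(32/5)²/2 = 128/75 kN·m
Superposition: M = Σ M_i = 416/375 kN·m ≈ 1.109333 kN·m

M(32/5) = 416/375 kN·m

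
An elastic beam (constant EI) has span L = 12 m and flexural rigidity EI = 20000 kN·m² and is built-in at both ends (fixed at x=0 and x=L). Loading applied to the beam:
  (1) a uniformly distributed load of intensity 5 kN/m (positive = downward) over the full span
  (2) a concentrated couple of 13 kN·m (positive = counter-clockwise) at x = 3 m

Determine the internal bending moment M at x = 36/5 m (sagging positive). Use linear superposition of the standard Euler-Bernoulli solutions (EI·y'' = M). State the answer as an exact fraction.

M(36/5) = 1969/80 kN·m

Load 1 — uniform load w=5 kN/m over full span:
  M_1 = wLx/2 - wL²/12 - wx²/2 = 5·12·(36/5)/2 - 5·12²/12 - 5·(36/5)²/2 = 132/5 kN·m
Load 2 — applied couple M₀=13 kN·m at a=3 m (b=L-a=9):
  M_2 = R_Ax - M_A - M₀  [x>a] with R_A=39/32, M_A=-39/16 = (39/32)·(36/5) - (-39/16) - 13 = -143/80 kN·m
Superposition: M = Σ M_i = 1969/80 kN·m ≈ 24.612500 kN·m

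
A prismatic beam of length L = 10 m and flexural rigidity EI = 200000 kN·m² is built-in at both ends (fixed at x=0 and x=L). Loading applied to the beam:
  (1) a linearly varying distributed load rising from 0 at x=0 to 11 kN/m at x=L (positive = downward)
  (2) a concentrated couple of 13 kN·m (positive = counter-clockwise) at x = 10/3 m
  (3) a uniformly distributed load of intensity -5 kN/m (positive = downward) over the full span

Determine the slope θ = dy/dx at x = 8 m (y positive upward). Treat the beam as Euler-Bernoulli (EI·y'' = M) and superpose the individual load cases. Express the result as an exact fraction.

θ(8) = 13/1500000 rad

Load 1 — triangular load w₀=11 kN/m (0→w₀ over full span):
  θ_1 = -w₀(2x(L-x)(L-2x)(x+2L)+x²(L-x)²)/(120LEI) = -11·(2·8·(10-8)·(10-2·8)·(8+2·10)+8²·(10-8)²)/(120·10·200000) = 11/46875 rad
Load 2 — applied couple M₀=13 kN·m at a=10/3 m (b=L-a=20/3):
  θ_2 = (R_Ax²/2 - M_Ax - M₀(x-a))/EI  [x>a] with R_A=26/15, M_A=0 = ((26/15)·8²/2 - 0·8 - 13·(8-(10/3)))/200000 = -13/500000 rad
Load 3 — uniform load w=-5 kN/m over full span:
  θ_3 = -wx(L-x)(L-2x)/(12EI) = -(-5)·8·(10-8)·(10-2·8)/(12·200000) = -1/5000 rad
Superposition: θ = Σ θ_i = 13/1500000 rad ≈ 0.000009 rad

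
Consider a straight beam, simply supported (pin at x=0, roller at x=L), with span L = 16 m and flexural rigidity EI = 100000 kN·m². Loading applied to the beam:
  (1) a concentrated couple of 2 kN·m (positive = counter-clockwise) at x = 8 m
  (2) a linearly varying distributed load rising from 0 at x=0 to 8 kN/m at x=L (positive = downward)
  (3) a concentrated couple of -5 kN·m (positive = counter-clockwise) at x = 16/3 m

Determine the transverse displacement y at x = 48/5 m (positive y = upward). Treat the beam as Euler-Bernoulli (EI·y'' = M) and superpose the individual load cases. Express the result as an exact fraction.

Load 1 — applied couple M₀=2 kN·m at a=8 m (b=L-a=8):
  y_1 = (M₀x³/(6L)-M₀(x-a)²/2+C₁x)/EI  [x>a] with C₁=M₀(3b²-L²)/(6L)=-4/3 = (2·(48/5)³/(6·16)-2·((48/5)-8)²/2+(-4/3)·(48/5))/100000 = 12/390625 m
Load 2 — triangular load w₀=8 kN/m (0→w₀ over full span):
  y_2 = -w₀x(7L⁴-10L²x²+3x⁴)/(360LEI) = -8·(48/5)·(7·16⁴-10·16²·(48/5)²+3·(48/5)⁴)/(360·16·100000) = -4849664/146484375 m
Load 3 — applied couple M₀=-5 kN·m at a=16/3 m (b=L-a=32/3):
  y_3 = (M₀x³/(6L)-M₀(x-a)²/2+C₁x)/EI  [x>a] with C₁=M₀(3b²-L²)/(6L)=-40/9 = ((-5)·(48/5)³/(6·16)-(-5)·((48/5)-(16/3))²/2+(-40/9)·(48/5))/100000 = -304/703125 m
Superposition: y = Σ y_i = -14725492/439453125 m ≈ -0.033509 m

y(48/5) = -14725492/439453125 m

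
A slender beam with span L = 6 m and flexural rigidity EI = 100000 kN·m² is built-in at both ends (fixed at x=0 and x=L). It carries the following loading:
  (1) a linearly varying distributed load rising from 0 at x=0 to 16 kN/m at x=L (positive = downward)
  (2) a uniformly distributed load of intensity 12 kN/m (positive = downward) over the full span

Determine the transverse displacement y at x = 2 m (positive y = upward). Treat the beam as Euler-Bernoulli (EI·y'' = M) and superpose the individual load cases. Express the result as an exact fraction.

y(2) = -73/140625 m

Load 1 — triangular load w₀=16 kN/m (0→w₀ over full span):
  y_1 = -w₀x²(L-x)²(x+2L)/(120LEI) = -16·2²·(6-2)²·(2+2·6)/(120·6·100000) = -28/140625 m
Load 2 — uniform load w=12 kN/m over full span:
  y_2 = -wx²(L-x)²/(24EI) = -12·2²·(6-2)²/(24·100000) = -1/3125 m
Superposition: y = Σ y_i = -73/140625 m ≈ -0.000519 m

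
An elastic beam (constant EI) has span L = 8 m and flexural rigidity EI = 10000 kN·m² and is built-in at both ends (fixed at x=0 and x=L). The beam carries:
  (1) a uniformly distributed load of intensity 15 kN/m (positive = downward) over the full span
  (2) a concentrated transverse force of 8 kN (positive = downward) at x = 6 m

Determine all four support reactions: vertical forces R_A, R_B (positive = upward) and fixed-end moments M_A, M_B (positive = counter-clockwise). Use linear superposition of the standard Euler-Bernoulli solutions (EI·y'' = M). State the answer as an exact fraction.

Load 1 — uniform load w=15 kN/m over full span:
  R_A = wL/2 = 15·8/2 = 60 kN
  M_A = wL²/12 = 15·8²/12 = 80 kN·m
  R_B = wL/2 = 15·8/2 = 60 kN
  M_B = -wL²/12 = -15·8²/12 = -80 kN·m
Load 2 — point force P=8 kN at a=6 m (b=L-a=2):
  R_A = Pb²(3a+b)/L³ = 8·2²·(3·6+2)/8³ = 5/4 kN
  M_A = Pab²/L² = 8·6·2²/8² = 3 kN·m
  R_B = Pa²(a+3b)/L³ = 8·6²·(6+3·2)/8³ = 27/4 kN
  M_B = -Pa²b/L² = -8·6²·2/8² = -9 kN·m
Superposition: R_A = 245/4 kN, M_A = 83 kN·m, R_B = 267/4 kN, M_B = -89 kN·m

R_A = 245/4 kN, M_A = 83 kN·m, R_B = 267/4 kN, M_B = -89 kN·m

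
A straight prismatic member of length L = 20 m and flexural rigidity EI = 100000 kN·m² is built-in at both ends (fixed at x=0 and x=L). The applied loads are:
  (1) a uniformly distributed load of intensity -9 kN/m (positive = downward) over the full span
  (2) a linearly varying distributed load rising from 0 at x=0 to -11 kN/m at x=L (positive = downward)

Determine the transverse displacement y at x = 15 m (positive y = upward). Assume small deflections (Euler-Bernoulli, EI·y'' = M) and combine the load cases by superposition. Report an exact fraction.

y(15) = 903/25600 m

Load 1 — uniform load w=-9 kN/m over full span:
  y_1 = -wx²(L-x)²/(24EI) = -(-9)·15²·(20-15)²/(24·100000) = 27/1280 m
Load 2 — triangular load w₀=-11 kN/m (0→w₀ over full span):
  y_2 = -w₀x²(L-x)²(x+2L)/(120LEI) = -(-11)·15²·(20-15)²·(15+2·20)/(120·20·100000) = 363/25600 m
Superposition: y = Σ y_i = 903/25600 m ≈ 0.035273 m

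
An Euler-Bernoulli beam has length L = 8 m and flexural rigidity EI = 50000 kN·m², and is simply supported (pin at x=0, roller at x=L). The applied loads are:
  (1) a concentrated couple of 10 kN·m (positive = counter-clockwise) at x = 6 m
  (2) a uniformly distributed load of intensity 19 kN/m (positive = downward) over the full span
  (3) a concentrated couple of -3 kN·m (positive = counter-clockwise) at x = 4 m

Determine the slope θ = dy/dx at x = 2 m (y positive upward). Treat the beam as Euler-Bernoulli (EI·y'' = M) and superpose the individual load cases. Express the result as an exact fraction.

Load 1 — applied couple M₀=10 kN·m at a=6 m (b=L-a=2):
  θ_1 = (M₀x²/(2L)+C₁)/EI  [x≤a] with C₁=M₀(3b²-L²)/(6L)=-65/6 = (10·2²/(2·8)+(-65/6))/50000 = -1/6000 rad
Load 2 — uniform load w=19 kN/m over full span:
  θ_2 = -w(L³-6Lx²+4x³)/(24EI) = -19·(8³-6·8·2²+4·2³)/(24·50000) = -209/37500 rad
Load 3 — applied couple M₀=-3 kN·m at a=4 m (b=L-a=4):
  θ_3 = (M₀x²/(2L)+C₁)/EI  [x≤a] with C₁=M₀(3b²-L²)/(6L)=1 = ((-3)·2²/(2·8)+1)/50000 = 1/200000 rad
Superposition: θ = Σ θ_i = -1147/200000 rad ≈ -0.005735 rad

θ(2) = -1147/200000 rad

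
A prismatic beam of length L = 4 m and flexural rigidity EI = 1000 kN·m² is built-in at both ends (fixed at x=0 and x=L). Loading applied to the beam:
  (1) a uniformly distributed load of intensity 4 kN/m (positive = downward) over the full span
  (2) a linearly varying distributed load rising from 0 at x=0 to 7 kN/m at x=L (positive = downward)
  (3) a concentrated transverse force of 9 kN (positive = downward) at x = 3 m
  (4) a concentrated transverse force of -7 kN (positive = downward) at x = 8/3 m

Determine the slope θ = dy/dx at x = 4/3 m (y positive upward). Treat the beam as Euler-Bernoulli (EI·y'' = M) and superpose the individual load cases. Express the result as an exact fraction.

θ(4/3) = -3527/1215000 rad

Load 1 — uniform load w=4 kN/m over full span:
  θ_1 = -wx(L-x)(L-2x)/(12EI) = -4·(4/3)·(4-(4/3))·(4-2·(4/3))/(12·1000) = -16/10125 rad
Load 2 — triangular load w₀=7 kN/m (0→w₀ over full span):
  θ_2 = -w₀(2x(L-x)(L-2x)(x+2L)+x²(L-x)²)/(120LEI) = -7·(2·(4/3)·(4-(4/3))·(4-2·(4/3))·((4/3)+2·4)+(4/3)²·(4-(4/3))²)/(120·4·1000) = -224/151875 rad
Load 3 — point force P=9 kN at a=3 m (b=L-a=1):
  θ_3 = -Pb²x(2aL-(3a+b)x)/(2L³EI)  [x≤a] = -9·1²·(4/3)·(2·3·4-(3·3+1)·(4/3))/(2·4³·1000) = -1/1000 rad
Load 4 — point force P=-7 kN at a=8/3 m (b=L-a=4/3):
  θ_4 = -Pb²x(2aL-(3a+b)x)/(2L³EI)  [x≤a] = -(-7)·(4/3)²·(4/3)·(2·(8/3)·4-(3·(8/3)+(4/3))·(4/3))/(2·4³·1000) = 7/6075 rad
Superposition: θ = Σ θ_i = -3527/1215000 rad ≈ -0.002903 rad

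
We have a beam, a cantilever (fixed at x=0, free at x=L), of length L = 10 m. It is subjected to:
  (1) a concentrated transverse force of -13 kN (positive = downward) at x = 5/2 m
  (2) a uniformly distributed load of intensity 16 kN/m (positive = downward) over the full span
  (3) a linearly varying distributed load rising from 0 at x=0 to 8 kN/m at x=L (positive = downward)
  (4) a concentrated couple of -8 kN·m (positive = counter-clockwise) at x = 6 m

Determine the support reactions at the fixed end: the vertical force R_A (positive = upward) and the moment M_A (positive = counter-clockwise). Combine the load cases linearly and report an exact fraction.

R_A = 187 kN, M_A = 6253/6 kN·m

Load 1 — point force P=-13 kN at a=5/2 m (b=L-a=15/2):
  R_A = P = (-13) = -13 kN
  M_A = Pa = (-13)·(5/2) = -65/2 kN·m
Load 2 — uniform load w=16 kN/m over full span:
  R_A = wL = 16·10 = 160 kN
  M_A = wL²/2 = 16·10²/2 = 800 kN·m
Load 3 — triangular load w₀=8 kN/m (0→w₀ over full span):
  R_A = w₀L/2 = 8·10/2 = 40 kN
  M_A = w₀L²/3 = 8·10²/3 = 800/3 kN·m
Load 4 — applied couple M₀=-8 kN·m at a=6 m (b=L-a=4):
  R_A = 0 kN
  M_A = -M₀ = -(-8) = 8 kN·m
Superposition: R_A = 187 kN, M_A = 6253/6 kN·m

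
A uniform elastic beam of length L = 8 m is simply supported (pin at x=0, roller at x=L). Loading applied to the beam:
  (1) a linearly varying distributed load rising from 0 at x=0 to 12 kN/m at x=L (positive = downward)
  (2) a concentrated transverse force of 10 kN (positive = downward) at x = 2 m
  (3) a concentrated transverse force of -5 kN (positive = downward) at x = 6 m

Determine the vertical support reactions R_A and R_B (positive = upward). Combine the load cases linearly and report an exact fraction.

R_A = 89/4 kN, R_B = 123/4 kN

Load 1 — triangular load w₀=12 kN/m (0→w₀ over full span):
  R_A = w₀L/6 = 12·8/6 = 16 kN
  R_B = w₀L/3 = 12·8/3 = 32 kN
Load 2 — point force P=10 kN at a=2 m (b=L-a=6):
  R_A = Pb/L = 10·6/8 = 15/2 kN
  R_B = Pa/L = 10·2/8 = 5/2 kN
Load 3 — point force P=-5 kN at a=6 m (b=L-a=2):
  R_A = Pb/L = (-5)·2/8 = -5/4 kN
  R_B = Pa/L = (-5)·6/8 = -15/4 kN
Superposition: R_A = 89/4 kN, R_B = 123/4 kN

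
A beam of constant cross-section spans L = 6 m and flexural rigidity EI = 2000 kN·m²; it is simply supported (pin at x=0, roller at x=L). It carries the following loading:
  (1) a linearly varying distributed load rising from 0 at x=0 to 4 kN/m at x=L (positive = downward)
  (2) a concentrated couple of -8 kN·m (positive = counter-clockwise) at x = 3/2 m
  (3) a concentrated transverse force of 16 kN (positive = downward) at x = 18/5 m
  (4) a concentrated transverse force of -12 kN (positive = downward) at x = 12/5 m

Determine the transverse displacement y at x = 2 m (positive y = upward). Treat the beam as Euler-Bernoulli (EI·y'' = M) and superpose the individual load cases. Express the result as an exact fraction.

y(2) = -28409/1125000 m

Load 1 — triangular load w₀=4 kN/m (0→w₀ over full span):
  y_1 = -w₀x(7L⁴-10L²x²+3x⁴)/(360LEI) = -4·2·(7·6⁴-10·6²·2²+3·2⁴)/(360·6·2000) = -16/1125 m
Load 2 — applied couple M₀=-8 kN·m at a=3/2 m (b=L-a=9/2):
  y_2 = (M₀x³/(6L)-M₀(x-a)²/2+C₁x)/EI  [x>a] with C₁=M₀(3b²-L²)/(6L)=-11/2 = ((-8)·2³/(6·6)-(-8)·(2-(3/2))²/2+(-11/2)·2)/2000 = -53/9000 m
Load 3 — point force P=16 kN at a=18/5 m (b=L-a=12/5):
  y_3 = -Pbx(L²-b²-x²)/(6LEI)  [x≤a] = -16·(12/5)·2·(6²-(12/5)²-2²)/(6·6·2000) = -1312/46875 m
Load 4 — point force P=-12 kN at a=12/5 m (b=L-a=18/5):
  y_4 = -Pbx(L²-b²-x²)/(6LEI)  [x≤a] = -(-12)·(18/5)·2·(6²-(18/5)²-2²)/(6·6·2000) = 357/15625 m
Superposition: y = Σ y_i = -28409/1125000 m ≈ -0.025252 m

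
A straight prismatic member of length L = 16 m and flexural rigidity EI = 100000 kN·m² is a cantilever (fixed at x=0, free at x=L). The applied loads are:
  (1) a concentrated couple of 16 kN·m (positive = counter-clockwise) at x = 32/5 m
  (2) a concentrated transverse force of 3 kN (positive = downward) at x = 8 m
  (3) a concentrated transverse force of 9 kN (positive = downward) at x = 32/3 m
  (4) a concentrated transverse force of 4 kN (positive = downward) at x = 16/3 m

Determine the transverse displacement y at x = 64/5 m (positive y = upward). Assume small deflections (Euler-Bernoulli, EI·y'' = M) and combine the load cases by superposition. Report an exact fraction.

y(64/5) = -338552/6328125 m

Load 1 — applied couple M₀=16 kN·m at a=32/5 m (b=L-a=48/5):
  y_1 = M₀a(2x-a)/(2EI)  [x>a] = 16·(32/5)·(2·(64/5)-(32/5))/(2·100000) = 768/78125 m
Load 2 — point force P=3 kN at a=8 m (b=L-a=8):
  y_2 = -Pa²(3x-a)/(6EI)  [x>a] = -3·8²·(3·(64/5)-8)/(6·100000) = -152/15625 m
Load 3 — point force P=9 kN at a=32/3 m (b=L-a=16/3):
  y_3 = -Pa²(3x-a)/(6EI)  [x>a] = -9·(32/3)²·(3·(64/5)-(32/3))/(6·100000) = -6656/140625 m
Load 4 — point force P=4 kN at a=16/3 m (b=L-a=32/3):
  y_4 = -Pa²(3x-a)/(6EI)  [x>a] = -4·(16/3)²·(3·(64/5)-(16/3))/(6·100000) = -7936/1265625 m
Superposition: y = Σ y_i = -338552/6328125 m ≈ -0.053500 m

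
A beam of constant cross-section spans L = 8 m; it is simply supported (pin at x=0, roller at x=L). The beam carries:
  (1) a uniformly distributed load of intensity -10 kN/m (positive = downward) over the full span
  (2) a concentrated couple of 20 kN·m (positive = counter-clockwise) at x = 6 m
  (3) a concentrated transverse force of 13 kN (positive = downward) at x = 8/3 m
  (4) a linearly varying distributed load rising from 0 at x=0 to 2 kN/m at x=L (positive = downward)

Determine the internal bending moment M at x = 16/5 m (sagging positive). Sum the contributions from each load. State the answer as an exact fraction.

M(16/5) = -5104/125 kN·m

Load 1 — uniform load w=-10 kN/m over full span:
  M_1 = wx(L-x)/2 = (-10)·(16/5)·(8-(16/5))/2 = -384/5 kN·m
Load 2 — applied couple M₀=20 kN·m at a=6 m (b=L-a=2):
  M_2 = M₀x/L  [x≤a] = 20·(16/5)/8 = 8 kN·m
Load 3 — point force P=13 kN at a=8/3 m (b=L-a=16/3):
  M_3 = Pa(L-x)/L  [x>a] = 13·(8/3)·(8-(16/5))/8 = 104/5 kN·m
Load 4 — triangular load w₀=2 kN/m (0→w₀ over full span):
  M_4 = w₀Lx/6 - w₀x³/(6L) = 2·8·(16/5)/6 - 2·(16/5)³/(6·8) = 896/125 kN·m
Superposition: M = Σ M_i = -5104/125 kN·m ≈ -40.832000 kN·m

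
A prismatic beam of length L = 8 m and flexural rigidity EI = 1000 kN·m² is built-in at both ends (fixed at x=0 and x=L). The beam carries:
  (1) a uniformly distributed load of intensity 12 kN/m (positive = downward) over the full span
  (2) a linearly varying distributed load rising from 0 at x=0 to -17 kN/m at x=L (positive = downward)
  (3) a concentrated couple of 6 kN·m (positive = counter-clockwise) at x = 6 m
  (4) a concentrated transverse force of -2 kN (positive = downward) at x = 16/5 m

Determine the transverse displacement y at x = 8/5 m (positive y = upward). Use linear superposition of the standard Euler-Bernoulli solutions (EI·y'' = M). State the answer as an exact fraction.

Load 1 — uniform load w=12 kN/m over full span:
  y_1 = -wx²(L-x)²/(24EI) = -12·(8/5)²·(8-(8/5))²/(24·1000) = -4096/78125 m
Load 2 — triangular load w₀=-17 kN/m (0→w₀ over full span):
  y_2 = -w₀x²(L-x)²(x+2L)/(120LEI) = -(-17)·(8/5)²·(8-(8/5))²·((8/5)+2·8)/(120·8·1000) = 191488/5859375 m
Load 3 — applied couple M₀=6 kN·m at a=6 m (b=L-a=2):
  y_3 = (R_Ax³/6 - M_Ax²/2)/EI  [x≤a] with R_A=27/32, M_A=15/8 = ((27/32)·(8/5)³/6 - (15/8)·(8/5)²/2)/1000 = -57/31250 m
Load 4 — point force P=-2 kN at a=16/5 m (b=L-a=24/5):
  y_4 = -Pb²x²(3aL-(3a+b)x)/(6L³EI)  [x≤a] = -(-2)·(24/5)²·(8/5)²·(3·(16/5)·8-(3·(16/5)+(24/5))·(8/5))/(6·8³·1000) = 4032/1953125 m
Superposition: y = Σ y_i = -228607/11718750 m ≈ -0.019508 m

y(8/5) = -228607/11718750 m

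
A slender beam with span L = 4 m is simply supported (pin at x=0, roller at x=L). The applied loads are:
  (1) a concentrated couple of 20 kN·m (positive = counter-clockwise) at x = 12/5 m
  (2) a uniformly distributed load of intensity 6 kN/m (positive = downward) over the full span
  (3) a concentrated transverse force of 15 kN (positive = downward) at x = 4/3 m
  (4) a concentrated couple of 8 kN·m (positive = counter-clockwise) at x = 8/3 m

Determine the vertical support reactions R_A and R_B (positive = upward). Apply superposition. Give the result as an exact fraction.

R_A = 29 kN, R_B = 10 kN

Load 1 — applied couple M₀=20 kN·m at a=12/5 m (b=L-a=8/5):
  R_A = M₀/L = 20/4 = 5 kN
  R_B = -M₀/L = -20/4 = -5 kN
Load 2 — uniform load w=6 kN/m over full span:
  R_A = wL/2 = 6·4/2 = 12 kN
  R_B = wL/2 = 6·4/2 = 12 kN
Load 3 — point force P=15 kN at a=4/3 m (b=L-a=8/3):
  R_A = Pb/L = 15·(8/3)/4 = 10 kN
  R_B = Pa/L = 15·(4/3)/4 = 5 kN
Load 4 — applied couple M₀=8 kN·m at a=8/3 m (b=L-a=4/3):
  R_A = M₀/L = 8/4 = 2 kN
  R_B = -M₀/L = -8/4 = -2 kN
Superposition: R_A = 29 kN, R_B = 10 kN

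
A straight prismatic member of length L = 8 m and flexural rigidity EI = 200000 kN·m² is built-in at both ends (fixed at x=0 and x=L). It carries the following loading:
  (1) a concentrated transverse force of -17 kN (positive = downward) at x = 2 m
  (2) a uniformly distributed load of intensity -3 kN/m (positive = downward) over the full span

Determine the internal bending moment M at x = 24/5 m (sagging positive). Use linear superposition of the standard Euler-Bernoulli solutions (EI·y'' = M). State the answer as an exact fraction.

M(24/5) = -1833/200 kN·m

Load 1 — point force P=-17 kN at a=2 m (b=L-a=6):
  M_1 = Pa²(a+3b)(L-x)/L³ - Pa²b/L²  [x>a] = (-17)·2²·(2+3·6)·(8-(24/5))/8³ - (-17)·2²·6/8² = -17/8 kN·m
Load 2 — uniform load w=-3 kN/m over full span:
  M_2 = wLx/2 - wL²/12 - wx²/2 = (-3)·8·(24/5)/2 - (-3)·8²/12 - (-3)·(24/5)²/2 = -176/25 kN·m
Superposition: M = Σ M_i = -1833/200 kN·m ≈ -9.165000 kN·m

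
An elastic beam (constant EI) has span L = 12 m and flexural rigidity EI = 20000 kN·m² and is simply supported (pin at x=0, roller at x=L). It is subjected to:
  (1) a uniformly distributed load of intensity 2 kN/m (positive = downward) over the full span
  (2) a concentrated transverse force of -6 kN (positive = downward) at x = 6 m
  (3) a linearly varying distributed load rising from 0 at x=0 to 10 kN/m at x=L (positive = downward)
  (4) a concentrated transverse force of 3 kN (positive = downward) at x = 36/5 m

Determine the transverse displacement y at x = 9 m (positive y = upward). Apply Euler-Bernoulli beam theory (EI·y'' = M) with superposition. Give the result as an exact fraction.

y(9) = -2630313/40000000 m

Load 1 — uniform load w=2 kN/m over full span:
  y_1 = -wx(L³-2Lx²+x³)/(24EI) = -2·9·(12³-2·12·9²+9³)/(24·20000) = -1539/80000 m
Load 2 — point force P=-6 kN at a=6 m (b=L-a=6):
  y_2 = -Pa(L-x)(2Lx-a²-x²)/(6LEI)  [x>a] = -(-6)·6·(12-9)·(2·12·9-6²-9²)/(6·12·20000) = 297/40000 m
Load 3 — triangular load w₀=10 kN/m (0→w₀ over full span):
  y_3 = -w₀x(7L⁴-10L²x²+3x⁴)/(360LEI) = -10·9·(7·12⁴-10·12²·9²+3·9⁴)/(360·12·20000) = -3213/64000 m
Load 4 — point force P=3 kN at a=36/5 m (b=L-a=24/5):
  y_4 = -Pa(L-x)(2Lx-a²-x²)/(6LEI)  [x>a] = -3·(36/5)·(12-9)·(2·12·9-(36/5)²-9²)/(6·12·20000) = -18711/5000000 m
Superposition: y = Σ y_i = -2630313/40000000 m ≈ -0.065758 m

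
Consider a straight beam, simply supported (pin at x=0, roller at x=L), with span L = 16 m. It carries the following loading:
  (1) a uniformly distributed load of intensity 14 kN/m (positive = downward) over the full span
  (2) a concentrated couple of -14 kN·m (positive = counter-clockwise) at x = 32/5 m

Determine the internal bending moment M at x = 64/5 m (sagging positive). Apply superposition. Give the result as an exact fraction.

Load 1 — uniform load w=14 kN/m over full span:
  M_1 = wx(L-x)/2 = 14·(64/5)·(16-(64/5))/2 = 7168/25 kN·m
Load 2 — applied couple M₀=-14 kN·m at a=32/5 m (b=L-a=48/5):
  M_2 = M₀x/L - M₀  [x>a] = (-14)·(64/5)/16 - (-14) = 14/5 kN·m
Superposition: M = Σ M_i = 7238/25 kN·m ≈ 289.520000 kN·m

M(64/5) = 7238/25 kN·m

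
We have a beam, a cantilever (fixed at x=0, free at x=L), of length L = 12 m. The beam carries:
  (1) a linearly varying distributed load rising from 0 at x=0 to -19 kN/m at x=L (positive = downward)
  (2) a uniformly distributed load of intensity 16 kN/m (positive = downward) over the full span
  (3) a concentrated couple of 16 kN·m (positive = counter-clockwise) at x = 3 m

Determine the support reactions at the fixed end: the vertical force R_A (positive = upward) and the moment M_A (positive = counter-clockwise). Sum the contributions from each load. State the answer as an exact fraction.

Load 1 — triangular load w₀=-19 kN/m (0→w₀ over full span):
  R_A = w₀L/2 = (-19)·12/2 = -114 kN
  M_A = w₀L²/3 = (-19)·12²/3 = -912 kN·m
Load 2 — uniform load w=16 kN/m over full span:
  R_A = wL = 16·12 = 192 kN
  M_A = wL²/2 = 16·12²/2 = 1152 kN·m
Load 3 — applied couple M₀=16 kN·m at a=3 m (b=L-a=9):
  R_A = 0 kN
  M_A = -M₀ = -16 kN·m
Superposition: R_A = 78 kN, M_A = 224 kN·m

R_A = 78 kN, M_A = 224 kN·m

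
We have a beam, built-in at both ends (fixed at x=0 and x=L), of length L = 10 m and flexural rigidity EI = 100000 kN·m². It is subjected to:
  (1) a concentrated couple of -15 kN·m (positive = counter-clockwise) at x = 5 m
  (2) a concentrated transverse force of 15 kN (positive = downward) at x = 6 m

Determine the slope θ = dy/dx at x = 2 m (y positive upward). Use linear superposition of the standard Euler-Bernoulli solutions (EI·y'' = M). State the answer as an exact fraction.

θ(2) = -381/2500000 rad

Load 1 — applied couple M₀=-15 kN·m at a=5 m (b=L-a=5):
  θ_1 = (R_Ax²/2 - M_Ax)/EI  [x≤a] with R_A=-9/4, M_A=-15/4 = ((-9/4)·2²/2 - (-15/4)·2)/100000 = 3/100000 rad
Load 2 — point force P=15 kN at a=6 m (b=L-a=4):
  θ_2 = -Pb²x(2aL-(3a+b)x)/(2L³EI)  [x≤a] = -15·4²·2·(2·6·10-(3·6+4)·2)/(2·10³·100000) = -57/312500 rad
Superposition: θ = Σ θ_i = -381/2500000 rad ≈ -0.000152 rad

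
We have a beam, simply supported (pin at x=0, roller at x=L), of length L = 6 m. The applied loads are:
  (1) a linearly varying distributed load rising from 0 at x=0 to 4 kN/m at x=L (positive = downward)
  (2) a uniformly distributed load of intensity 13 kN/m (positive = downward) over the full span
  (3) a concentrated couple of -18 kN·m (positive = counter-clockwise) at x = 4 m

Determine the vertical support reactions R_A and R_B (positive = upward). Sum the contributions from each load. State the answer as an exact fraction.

Load 1 — triangular load w₀=4 kN/m (0→w₀ over full span):
  R_A = w₀L/6 = 4·6/6 = 4 kN
  R_B = w₀L/3 = 4·6/3 = 8 kN
Load 2 — uniform load w=13 kN/m over full span:
  R_A = wL/2 = 13·6/2 = 39 kN
  R_B = wL/2 = 13·6/2 = 39 kN
Load 3 — applied couple M₀=-18 kN·m at a=4 m (b=L-a=2):
  R_A = M₀/L = (-18)/6 = -3 kN
  R_B = -M₀/L = -(-18)/6 = 3 kN
Superposition: R_A = 40 kN, R_B = 50 kN

R_A = 40 kN, R_B = 50 kN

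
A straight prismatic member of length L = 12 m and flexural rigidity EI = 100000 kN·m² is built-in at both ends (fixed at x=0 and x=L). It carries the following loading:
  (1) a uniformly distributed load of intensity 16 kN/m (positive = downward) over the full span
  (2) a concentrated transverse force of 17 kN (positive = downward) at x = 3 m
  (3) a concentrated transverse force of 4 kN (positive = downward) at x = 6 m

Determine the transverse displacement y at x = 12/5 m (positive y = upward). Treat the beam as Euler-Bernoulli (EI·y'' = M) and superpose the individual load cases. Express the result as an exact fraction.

y(12/5) = -520173/125000000 m

Load 1 — uniform load w=16 kN/m over full span:
  y_1 = -wx²(L-x)²/(24EI) = -16·(12/5)²·(12-(12/5))²/(24·100000) = -6912/1953125 m
Load 2 — point force P=17 kN at a=3 m (b=L-a=9):
  y_2 = -Pb²x²(3aL-(3a+b)x)/(6L³EI)  [x≤a] = -17·9²·(12/5)²·(3·3·12-(3·3+9)·(12/5))/(6·12³·100000) = -12393/25000000 m
Load 3 — point force P=4 kN at a=6 m (b=L-a=6):
  y_3 = -Pb²x²(3aL-(3a+b)x)/(6L³EI)  [x≤a] = -4·6²·(12/5)²·(3·6·12-(3·6+6)·(12/5))/(6·12³·100000) = -99/781250 m
Superposition: y = Σ y_i = -520173/125000000 m ≈ -0.004161 m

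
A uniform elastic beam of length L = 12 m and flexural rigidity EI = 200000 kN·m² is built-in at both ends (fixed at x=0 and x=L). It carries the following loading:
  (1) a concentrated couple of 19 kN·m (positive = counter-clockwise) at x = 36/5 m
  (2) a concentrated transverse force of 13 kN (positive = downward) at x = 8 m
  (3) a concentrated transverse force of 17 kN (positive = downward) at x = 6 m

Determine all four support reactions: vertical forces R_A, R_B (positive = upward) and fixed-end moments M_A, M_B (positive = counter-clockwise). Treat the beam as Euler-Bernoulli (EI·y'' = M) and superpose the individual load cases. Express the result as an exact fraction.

R_A = 19103/1350 kN, M_A = 19411/450 kN·m, R_B = 21397/1350 kN, M_B = -20849/450 kN·m

Load 1 — applied couple M₀=19 kN·m at a=36/5 m (b=L-a=24/5):
  R_A = 6M₀ab/L³ = 6·19·(36/5)·(24/5)/12³ = 57/25 kN
  M_A = M₀b(2a-b)/L² = 19·(24/5)·(2·(36/5)-(24/5))/12² = 152/25 kN·m
  R_B = -6M₀ab/L³ = -6·19·(36/5)·(24/5)/12³ = -57/25 kN
  M_B = M₀a(2b-a)/L² = 19·(36/5)·(2·(24/5)-(36/5))/12² = 57/25 kN·m
Load 2 — point force P=13 kN at a=8 m (b=L-a=4):
  R_A = Pb²(3a+b)/L³ = 13·4²·(3·8+4)/12³ = 91/27 kN
  M_A = Pab²/L² = 13·8·4²/12² = 104/9 kN·m
  R_B = Pa²(a+3b)/L³ = 13·8²·(8+3·4)/12³ = 260/27 kN
  M_B = -Pa²b/L² = -13·8²·4/12² = -208/9 kN·m
Load 3 — point force P=17 kN at a=6 m (b=L-a=6):
  R_A = Pb²(3a+b)/L³ = 17·6²·(3·6+6)/12³ = 17/2 kN
  M_A = Pab²/L² = 17·6·6²/12² = 51/2 kN·m
  R_B = Pa²(a+3b)/L³ = 17·6²·(6+3·6)/12³ = 17/2 kN
  M_B = -Pa²b/L² = -17·6²·6/12² = -51/2 kN·m
Superposition: R_A = 19103/1350 kN, M_A = 19411/450 kN·m, R_B = 21397/1350 kN, M_B = -20849/450 kN·m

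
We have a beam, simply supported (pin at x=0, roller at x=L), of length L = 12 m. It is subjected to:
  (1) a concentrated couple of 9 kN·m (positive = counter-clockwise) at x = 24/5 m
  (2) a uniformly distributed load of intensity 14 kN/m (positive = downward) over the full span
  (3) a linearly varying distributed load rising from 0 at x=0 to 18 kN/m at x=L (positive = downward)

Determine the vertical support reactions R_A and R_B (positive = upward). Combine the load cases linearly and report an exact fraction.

R_A = 483/4 kN, R_B = 621/4 kN

Load 1 — applied couple M₀=9 kN·m at a=24/5 m (b=L-a=36/5):
  R_A = M₀/L = 9/12 = 3/4 kN
  R_B = -M₀/L = -9/12 = -3/4 kN
Load 2 — uniform load w=14 kN/m over full span:
  R_A = wL/2 = 14·12/2 = 84 kN
  R_B = wL/2 = 14·12/2 = 84 kN
Load 3 — triangular load w₀=18 kN/m (0→w₀ over full span):
  R_A = w₀L/6 = 18·12/6 = 36 kN
  R_B = w₀L/3 = 18·12/3 = 72 kN
Superposition: R_A = 483/4 kN, R_B = 621/4 kN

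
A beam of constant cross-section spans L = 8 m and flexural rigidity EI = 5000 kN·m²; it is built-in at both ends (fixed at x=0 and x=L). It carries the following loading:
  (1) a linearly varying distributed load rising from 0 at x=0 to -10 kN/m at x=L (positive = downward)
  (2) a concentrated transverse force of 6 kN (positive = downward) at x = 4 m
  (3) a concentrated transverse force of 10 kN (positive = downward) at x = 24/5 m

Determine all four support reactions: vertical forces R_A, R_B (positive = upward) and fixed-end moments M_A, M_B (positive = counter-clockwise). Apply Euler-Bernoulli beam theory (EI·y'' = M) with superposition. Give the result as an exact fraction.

R_A = -137/25 kN, M_A = -574/75 kN·m, R_B = -463/25 kN, M_B = 362/25 kN·m

Load 1 — triangular load w₀=-10 kN/m (0→w₀ over full span):
  R_A = 3w₀L/20 = 3·(-10)·8/20 = -12 kN
  M_A = w₀L²/30 = (-10)·8²/30 = -64/3 kN·m
  R_B = 7w₀L/20 = 7·(-10)·8/20 = -28 kN
  M_B = -w₀L²/20 = -(-10)·8²/20 = 32 kN·m
Load 2 — point force P=6 kN at a=4 m (b=L-a=4):
  R_A = Pb²(3a+b)/L³ = 6·4²·(3·4+4)/8³ = 3 kN
  M_A = Pab²/L² = 6·4·4²/8² = 6 kN·m
  R_B = Pa²(a+3b)/L³ = 6·4²·(4+3·4)/8³ = 3 kN
  M_B = -Pa²b/L² = -6·4²·4/8² = -6 kN·m
Load 3 — point force P=10 kN at a=24/5 m (b=L-a=16/5):
  R_A = Pb²(3a+b)/L³ = 10·(16/5)²·(3·(24/5)+(16/5))/8³ = 88/25 kN
  M_A = Pab²/L² = 10·(24/5)·(16/5)²/8² = 192/25 kN·m
  R_B = Pa²(a+3b)/L³ = 10·(24/5)²·((24/5)+3·(16/5))/8³ = 162/25 kN
  M_B = -Pa²b/L² = -10·(24/5)²·(16/5)/8² = -288/25 kN·m
Superposition: R_A = -137/25 kN, M_A = -574/75 kN·m, R_B = -463/25 kN, M_B = 362/25 kN·m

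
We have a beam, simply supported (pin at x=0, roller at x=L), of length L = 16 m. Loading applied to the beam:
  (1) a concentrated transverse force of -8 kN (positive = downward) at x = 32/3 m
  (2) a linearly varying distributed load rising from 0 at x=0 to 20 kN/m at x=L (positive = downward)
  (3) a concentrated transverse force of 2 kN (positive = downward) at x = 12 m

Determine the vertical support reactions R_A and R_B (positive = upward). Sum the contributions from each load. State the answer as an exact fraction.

Load 1 — point force P=-8 kN at a=32/3 m (b=L-a=16/3):
  R_A = Pb/L = (-8)·(16/3)/16 = -8/3 kN
  R_B = Pa/L = (-8)·(32/3)/16 = -16/3 kN
Load 2 — triangular load w₀=20 kN/m (0→w₀ over full span):
  R_A = w₀L/6 = 20·16/6 = 160/3 kN
  R_B = w₀L/3 = 20·16/3 = 320/3 kN
Load 3 — point force P=2 kN at a=12 m (b=L-a=4):
  R_A = Pb/L = 2·4/16 = 1/2 kN
  R_B = Pa/L = 2·12/16 = 3/2 kN
Superposition: R_A = 307/6 kN, R_B = 617/6 kN

R_A = 307/6 kN, R_B = 617/6 kN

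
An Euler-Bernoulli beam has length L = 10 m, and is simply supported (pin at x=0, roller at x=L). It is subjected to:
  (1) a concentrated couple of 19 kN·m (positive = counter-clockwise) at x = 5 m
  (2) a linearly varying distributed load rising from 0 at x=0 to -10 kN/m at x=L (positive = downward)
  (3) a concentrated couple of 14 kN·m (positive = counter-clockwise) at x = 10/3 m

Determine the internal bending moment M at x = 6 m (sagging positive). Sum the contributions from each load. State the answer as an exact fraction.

Load 1 — applied couple M₀=19 kN·m at a=5 m (b=L-a=5):
  M_1 = M₀x/L - M₀  [x>a] = 19·6/10 - 19 = -38/5 kN·m
Load 2 — triangular load w₀=-10 kN/m (0→w₀ over full span):
  M_2 = w₀Lx/6 - w₀x³/(6L) = (-10)·10·6/6 - (-10)·6³/(6·10) = -64 kN·m
Load 3 — applied couple M₀=14 kN·m at a=10/3 m (b=L-a=20/3):
  M_3 = M₀x/L - M₀  [x>a] = 14·6/10 - 14 = -28/5 kN·m
Superposition: M = Σ M_i = -386/5 kN·m ≈ -77.200000 kN·m

M(6) = -386/5 kN·m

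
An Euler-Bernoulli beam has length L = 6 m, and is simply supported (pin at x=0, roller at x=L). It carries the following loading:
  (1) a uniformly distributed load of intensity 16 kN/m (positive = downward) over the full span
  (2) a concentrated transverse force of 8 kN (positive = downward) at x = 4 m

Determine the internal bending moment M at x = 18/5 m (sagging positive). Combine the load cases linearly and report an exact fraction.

Load 1 — uniform load w=16 kN/m over full span:
  M_1 = wx(L-x)/2 = 16·(18/5)·(6-(18/5))/2 = 1728/25 kN·m
Load 2 — point force P=8 kN at a=4 m (b=L-a=2):
  M_2 = Pbx/L  [x≤a] = 8·2·(18/5)/6 = 48/5 kN·m
Superposition: M = Σ M_i = 1968/25 kN·m ≈ 78.720000 kN·m

M(18/5) = 1968/25 kN·m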